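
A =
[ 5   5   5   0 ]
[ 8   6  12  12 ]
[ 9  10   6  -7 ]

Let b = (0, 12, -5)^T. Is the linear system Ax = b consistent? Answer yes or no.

yes

Row reduce the augmented matrix [A | b].
R2 ← R2 − (8/5)·R1: [0, -2, 4, 12, 12]
R3 ← R3 − (9/5)·R1: [0, 1, -3, -7, -5]
R3 ← R3 + (1/2)·R2: [0, 0, -1, -1, 1]
The echelon form has 3 nonzero rows, and every pivot lies in the first 4 columns, so rank(A) = rank([A|b]) = 3.
The system is consistent.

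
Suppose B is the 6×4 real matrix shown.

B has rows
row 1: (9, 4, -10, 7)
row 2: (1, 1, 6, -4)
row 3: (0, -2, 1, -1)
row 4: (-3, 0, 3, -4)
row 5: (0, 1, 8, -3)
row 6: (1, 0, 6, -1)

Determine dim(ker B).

0

Row reduce to echelon form.
R2 ← R2 − (1/9)·R1: [0, 5/9, 64/9, -43/9]
R4 ← R4 + (1/3)·R1: [0, 4/3, -1/3, -5/3]
R6 ← R6 − (1/9)·R1: [0, -4/9, 64/9, -16/9]
R3 ← R3 + (18/5)·R2: [0, 0, 133/5, -91/5]
R4 ← R4 − (12/5)·R2: [0, 0, -87/5, 49/5]
R5 ← R5 − (9/5)·R2: [0, 0, -24/5, 28/5]
R6 ← R6 + (4/5)·R2: [0, 0, 64/5, -28/5]
R4 ← R4 + (87/133)·R3: [0, 0, 0, -40/19]
R5 ← R5 + (24/133)·R3: [0, 0, 0, 44/19]
R6 ← R6 − (64/133)·R3: [0, 0, 0, 60/19]
R5 ← R5 + (11/10)·R4: [0, 0, 0, 0]
R6 ← R6 + (3/2)·R4: [0, 0, 0, 0]
4 nonzero rows, so rank(B) = 4.
B has 4 columns; by rank–nullity, nullity = 4 − 4 = 0.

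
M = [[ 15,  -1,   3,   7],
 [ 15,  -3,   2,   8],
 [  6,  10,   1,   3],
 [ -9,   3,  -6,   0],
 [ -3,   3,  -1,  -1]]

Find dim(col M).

3

Row reduce to echelon form.
R2 ← R2 − R1: [0, -2, -1, 1]
R3 ← R3 − (2/5)·R1: [0, 52/5, -1/5, 1/5]
R4 ← R4 + (3/5)·R1: [0, 12/5, -21/5, 21/5]
R5 ← R5 + (1/5)·R1: [0, 14/5, -2/5, 2/5]
R3 ← R3 + (26/5)·R2: [0, 0, -27/5, 27/5]
R4 ← R4 + (6/5)·R2: [0, 0, -27/5, 27/5]
R5 ← R5 + (7/5)·R2: [0, 0, -9/5, 9/5]
R4 ← R4 − R3: [0, 0, 0, 0]
R5 ← R5 − (1/3)·R3: [0, 0, 0, 0]
Echelon form has 3 nonzero rows, so rank(M) = 3.
The column space has dimension equal to the rank: 3.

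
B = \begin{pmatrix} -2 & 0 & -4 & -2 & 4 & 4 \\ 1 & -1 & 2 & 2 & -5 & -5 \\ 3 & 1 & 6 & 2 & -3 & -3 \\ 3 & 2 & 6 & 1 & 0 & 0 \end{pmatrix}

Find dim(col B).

2

Row reduce to echelon form.
R2 ← R2 + (1/2)·R1: [0, -1, 0, 1, -3, -3]
R3 ← R3 + (3/2)·R1: [0, 1, 0, -1, 3, 3]
R4 ← R4 + (3/2)·R1: [0, 2, 0, -2, 6, 6]
R3 ← R3 + R2: [0, 0, 0, 0, 0, 0]
R4 ← R4 + (2)·R2: [0, 0, 0, 0, 0, 0]
Echelon form has 2 nonzero rows, so rank(B) = 2.
The column space has dimension equal to the rank: 2.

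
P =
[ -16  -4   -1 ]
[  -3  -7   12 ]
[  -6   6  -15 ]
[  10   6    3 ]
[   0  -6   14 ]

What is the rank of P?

3

Row reduce to echelon form.
R2 ← R2 − (3/16)·R1: [0, -25/4, 195/16]
R3 ← R3 − (3/8)·R1: [0, 15/2, -117/8]
R4 ← R4 + (5/8)·R1: [0, 7/2, 19/8]
R3 ← R3 + (6/5)·R2: [0, 0, 0]
R4 ← R4 + (14/25)·R2: [0, 0, 46/5]
R5 ← R5 − (24/25)·R2: [0, 0, 23/10]
Swap R3 ↔ R4
R5 ← R5 − (1/4)·R3: [0, 0, 0]
Echelon form has 3 nonzero rows, so rank(P) = 3.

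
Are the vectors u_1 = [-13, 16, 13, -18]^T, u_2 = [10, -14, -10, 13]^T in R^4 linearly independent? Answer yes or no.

yes

Form the matrix with these vectors as rows and row reduce.
R2 ← R2 + (10/13)·R1: [0, -22/13, 0, -11/13]
2 nonzero rows, so the 2 vectors span a space of dimension 2.
Since 2 = 2, the vectors are linearly independent.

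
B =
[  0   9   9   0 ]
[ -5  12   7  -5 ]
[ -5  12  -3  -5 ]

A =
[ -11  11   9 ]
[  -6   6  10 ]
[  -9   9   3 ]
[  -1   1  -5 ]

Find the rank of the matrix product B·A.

First compute BA:
[[-135, 135, 117],
 [-75,  75, 121],
 [ 15, -15,  91]]
Now row reduce the product.
R2 ← R2 − (5/9)·R1: [0, 0, 56]
R3 ← R3 + (1/9)·R1: [0, 0, 104]
R3 ← R3 − (13/7)·R2: [0, 0, 0]
2 nonzero rows, so rank(BA) = 2.

2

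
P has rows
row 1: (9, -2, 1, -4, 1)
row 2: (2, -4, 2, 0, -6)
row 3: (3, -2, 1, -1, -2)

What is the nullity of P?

3

Row reduce to echelon form.
R2 ← R2 − (2/9)·R1: [0, -32/9, 16/9, 8/9, -56/9]
R3 ← R3 − (1/3)·R1: [0, -4/3, 2/3, 1/3, -7/3]
R3 ← R3 − (3/8)·R2: [0, 0, 0, 0, 0]
2 nonzero rows, so rank(P) = 2.
P has 5 columns; by rank–nullity, nullity = 5 − 2 = 3.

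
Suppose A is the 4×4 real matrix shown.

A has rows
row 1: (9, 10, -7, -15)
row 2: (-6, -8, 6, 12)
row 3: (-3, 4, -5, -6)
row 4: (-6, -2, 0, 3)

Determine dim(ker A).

Row reduce to echelon form.
R2 ← R2 + (2/3)·R1: [0, -4/3, 4/3, 2]
R3 ← R3 + (1/3)·R1: [0, 22/3, -22/3, -11]
R4 ← R4 + (2/3)·R1: [0, 14/3, -14/3, -7]
R3 ← R3 + (11/2)·R2: [0, 0, 0, 0]
R4 ← R4 + (7/2)·R2: [0, 0, 0, 0]
2 nonzero rows, so rank(A) = 2.
A has 4 columns; by rank–nullity, nullity = 4 − 2 = 2.

2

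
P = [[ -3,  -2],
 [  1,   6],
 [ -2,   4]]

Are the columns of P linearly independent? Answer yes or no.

Row reduce P to echelon form.
R2 ← R2 + (1/3)·R1: [0, 16/3]
R3 ← R3 − (2/3)·R1: [0, 16/3]
R3 ← R3 − R2: [0, 0]
2 pivots among 2 columns.
Every column is a pivot column, so the columns are linearly independent.

yes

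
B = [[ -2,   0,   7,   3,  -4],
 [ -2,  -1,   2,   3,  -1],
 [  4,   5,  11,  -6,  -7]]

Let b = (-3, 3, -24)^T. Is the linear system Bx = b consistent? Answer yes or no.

yes

Row reduce the augmented matrix [B | b].
R2 ← R2 − R1: [0, -1, -5, 0, 3, 6]
R3 ← R3 + (2)·R1: [0, 5, 25, 0, -15, -30]
R3 ← R3 + (5)·R2: [0, 0, 0, 0, 0, 0]
The echelon form has 2 nonzero rows, and every pivot lies in the first 5 columns, so rank(B) = rank([B|b]) = 2.
The system is consistent.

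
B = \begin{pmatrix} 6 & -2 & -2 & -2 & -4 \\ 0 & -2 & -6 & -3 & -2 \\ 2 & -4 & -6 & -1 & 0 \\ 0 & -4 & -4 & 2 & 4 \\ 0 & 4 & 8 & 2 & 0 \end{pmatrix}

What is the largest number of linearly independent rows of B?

Row reduce to echelon form.
R3 ← R3 − (1/3)·R1: [0, -10/3, -16/3, -1/3, 4/3]
R3 ← R3 − (5/3)·R2: [0, 0, 14/3, 14/3, 14/3]
R4 ← R4 − (2)·R2: [0, 0, 8, 8, 8]
R5 ← R5 + (2)·R2: [0, 0, -4, -4, -4]
R4 ← R4 − (12/7)·R3: [0, 0, 0, 0, 0]
R5 ← R5 + (6/7)·R3: [0, 0, 0, 0, 0]
Echelon form has 3 nonzero rows, so rank(B) = 3.
The rank gives the maximum number of linearly independent rows: 3.

3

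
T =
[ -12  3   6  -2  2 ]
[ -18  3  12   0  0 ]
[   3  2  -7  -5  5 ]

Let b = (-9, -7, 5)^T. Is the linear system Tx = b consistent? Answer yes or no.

Row reduce the augmented matrix [T | b].
R2 ← R2 − (3/2)·R1: [0, -3/2, 3, 3, -3, 13/2]
R3 ← R3 + (1/4)·R1: [0, 11/4, -11/2, -11/2, 11/2, 11/4]
R3 ← R3 + (11/6)·R2: [0, 0, 0, 0, 0, 44/3]
The echelon form has 3 nonzero rows; the last pivot sits in the augmented column, so rank(T) = 2 but rank([T|b]) = 3.
Since the ranks differ, the system is inconsistent.

no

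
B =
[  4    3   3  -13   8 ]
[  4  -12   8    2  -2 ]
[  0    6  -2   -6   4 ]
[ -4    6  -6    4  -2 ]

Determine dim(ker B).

3

Row reduce to echelon form.
R2 ← R2 − R1: [0, -15, 5, 15, -10]
R4 ← R4 + R1: [0, 9, -3, -9, 6]
R3 ← R3 + (2/5)·R2: [0, 0, 0, 0, 0]
R4 ← R4 + (3/5)·R2: [0, 0, 0, 0, 0]
2 nonzero rows, so rank(B) = 2.
B has 5 columns; by rank–nullity, nullity = 5 − 2 = 3.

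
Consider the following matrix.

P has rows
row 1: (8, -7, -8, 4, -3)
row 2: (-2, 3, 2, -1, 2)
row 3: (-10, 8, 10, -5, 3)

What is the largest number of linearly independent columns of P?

Row reduce to echelon form.
R2 ← R2 + (1/4)·R1: [0, 5/4, 0, 0, 5/4]
R3 ← R3 + (5/4)·R1: [0, -3/4, 0, 0, -3/4]
R3 ← R3 + (3/5)·R2: [0, 0, 0, 0, 0]
Echelon form has 2 nonzero rows, so rank(P) = 2.
The rank gives the maximum number of linearly independent columns: 2.

2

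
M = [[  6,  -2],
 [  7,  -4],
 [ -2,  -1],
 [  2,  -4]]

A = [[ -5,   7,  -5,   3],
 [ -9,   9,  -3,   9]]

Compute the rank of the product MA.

First compute MA:
[[-12,  24, -24,   0],
 [  1,  13, -23, -15],
 [ 19, -23,  13, -15],
 [ 26, -22,   2, -30]]
Now row reduce the product.
R2 ← R2 + (1/12)·R1: [0, 15, -25, -15]
R3 ← R3 + (19/12)·R1: [0, 15, -25, -15]
R4 ← R4 + (13/6)·R1: [0, 30, -50, -30]
R3 ← R3 − R2: [0, 0, 0, 0]
R4 ← R4 − (2)·R2: [0, 0, 0, 0]
2 nonzero rows, so rank(MA) = 2.

2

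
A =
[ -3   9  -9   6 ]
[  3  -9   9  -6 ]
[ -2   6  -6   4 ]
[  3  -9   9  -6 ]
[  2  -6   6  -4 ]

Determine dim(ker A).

3

Row reduce to echelon form.
R2 ← R2 + R1: [0, 0, 0, 0]
R3 ← R3 − (2/3)·R1: [0, 0, 0, 0]
R4 ← R4 + R1: [0, 0, 0, 0]
R5 ← R5 + (2/3)·R1: [0, 0, 0, 0]
1 nonzero row, so rank(A) = 1.
A has 4 columns; by rank–nullity, nullity = 4 − 1 = 3.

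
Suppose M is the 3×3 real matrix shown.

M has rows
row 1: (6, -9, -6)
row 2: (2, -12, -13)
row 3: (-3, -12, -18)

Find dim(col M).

3

Row reduce to echelon form.
R2 ← R2 − (1/3)·R1: [0, -9, -11]
R3 ← R3 + (1/2)·R1: [0, -33/2, -21]
R3 ← R3 − (11/6)·R2: [0, 0, -5/6]
Echelon form has 3 nonzero rows, so rank(M) = 3.
The column space has dimension equal to the rank: 3.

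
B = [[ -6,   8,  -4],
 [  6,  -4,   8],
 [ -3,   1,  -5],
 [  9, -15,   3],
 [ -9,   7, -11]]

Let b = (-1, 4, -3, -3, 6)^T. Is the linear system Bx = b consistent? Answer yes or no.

Row reduce the augmented matrix [B | b].
R2 ← R2 + R1: [0, 4, 4, 3]
R3 ← R3 − (1/2)·R1: [0, -3, -3, -5/2]
R4 ← R4 + (3/2)·R1: [0, -3, -3, -9/2]
R5 ← R5 − (3/2)·R1: [0, -5, -5, 15/2]
R3 ← R3 + (3/4)·R2: [0, 0, 0, -1/4]
R4 ← R4 + (3/4)·R2: [0, 0, 0, -9/4]
R5 ← R5 + (5/4)·R2: [0, 0, 0, 45/4]
R4 ← R4 − (9)·R3: [0, 0, 0, 0]
R5 ← R5 + (45)·R3: [0, 0, 0, 0]
The echelon form has 3 nonzero rows; the last pivot sits in the augmented column, so rank(B) = 2 but rank([B|b]) = 3.
Since the ranks differ, the system is inconsistent.

no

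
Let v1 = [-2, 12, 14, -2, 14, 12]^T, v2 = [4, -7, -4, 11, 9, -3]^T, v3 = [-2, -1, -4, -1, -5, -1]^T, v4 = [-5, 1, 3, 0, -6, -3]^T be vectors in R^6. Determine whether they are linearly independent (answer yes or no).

yes

Form the matrix with these vectors as rows and row reduce.
R2 ← R2 + (2)·R1: [0, 17, 24, 7, 37, 21]
R3 ← R3 − R1: [0, -13, -18, 1, -19, -13]
R4 ← R4 − (5/2)·R1: [0, -29, -32, 5, -41, -33]
R3 ← R3 + (13/17)·R2: [0, 0, 6/17, 108/17, 158/17, 52/17]
R4 ← R4 + (29/17)·R2: [0, 0, 152/17, 288/17, 376/17, 48/17]
R4 ← R4 − (76/3)·R3: [0, 0, 0, -144, -640/3, -224/3]
4 nonzero rows, so the 4 vectors span a space of dimension 4.
Since 4 = 4, the vectors are linearly independent.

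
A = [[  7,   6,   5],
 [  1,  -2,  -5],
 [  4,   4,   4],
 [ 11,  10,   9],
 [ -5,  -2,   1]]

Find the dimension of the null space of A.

Row reduce to echelon form.
R2 ← R2 − (1/7)·R1: [0, -20/7, -40/7]
R3 ← R3 − (4/7)·R1: [0, 4/7, 8/7]
R4 ← R4 − (11/7)·R1: [0, 4/7, 8/7]
R5 ← R5 + (5/7)·R1: [0, 16/7, 32/7]
R3 ← R3 + (1/5)·R2: [0, 0, 0]
R4 ← R4 + (1/5)·R2: [0, 0, 0]
R5 ← R5 + (4/5)·R2: [0, 0, 0]
2 nonzero rows, so rank(A) = 2.
A has 3 columns; by rank–nullity, nullity = 3 − 2 = 1.

1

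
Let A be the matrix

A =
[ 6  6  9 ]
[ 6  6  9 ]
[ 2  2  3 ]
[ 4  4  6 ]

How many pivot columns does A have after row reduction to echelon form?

Row reduce to echelon form.
R2 ← R2 − R1: [0, 0, 0]
R3 ← R3 − (1/3)·R1: [0, 0, 0]
R4 ← R4 − (2/3)·R1: [0, 0, 0]
Echelon form has 1 nonzero row, so rank(A) = 1.
Each nonzero row contributes one pivot column: 1 pivot columns.

1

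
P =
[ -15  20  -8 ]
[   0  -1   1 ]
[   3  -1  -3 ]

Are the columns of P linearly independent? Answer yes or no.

Row reduce P to echelon form.
R3 ← R3 + (1/5)·R1: [0, 3, -23/5]
R3 ← R3 + (3)·R2: [0, 0, -8/5]
3 pivots among 3 columns.
Every column is a pivot column, so the columns are linearly independent.

yes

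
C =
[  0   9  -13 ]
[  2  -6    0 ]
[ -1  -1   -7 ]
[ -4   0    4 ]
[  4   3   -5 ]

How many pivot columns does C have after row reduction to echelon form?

3

Row reduce to echelon form.
Swap R1 ↔ R2
R3 ← R3 + (1/2)·R1: [0, -4, -7]
R4 ← R4 + (2)·R1: [0, -12, 4]
R5 ← R5 − (2)·R1: [0, 15, -5]
R3 ← R3 + (4/9)·R2: [0, 0, -115/9]
R4 ← R4 + (4/3)·R2: [0, 0, -40/3]
R5 ← R5 − (5/3)·R2: [0, 0, 50/3]
R4 ← R4 − (24/23)·R3: [0, 0, 0]
R5 ← R5 + (30/23)·R3: [0, 0, 0]
Echelon form has 3 nonzero rows, so rank(C) = 3.
Each nonzero row contributes one pivot column: 3 pivot columns.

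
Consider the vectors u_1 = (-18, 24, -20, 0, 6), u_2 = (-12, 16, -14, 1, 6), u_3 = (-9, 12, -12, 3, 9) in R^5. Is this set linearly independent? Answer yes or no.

Form the matrix with these vectors as rows and row reduce.
R2 ← R2 − (2/3)·R1: [0, 0, -2/3, 1, 2]
R3 ← R3 − (1/2)·R1: [0, 0, -2, 3, 6]
R3 ← R3 − (3)·R2: [0, 0, 0, 0, 0]
2 nonzero rows, so the 3 vectors span a space of dimension 2.
Since 2 < 3, the vectors are linearly dependent.

no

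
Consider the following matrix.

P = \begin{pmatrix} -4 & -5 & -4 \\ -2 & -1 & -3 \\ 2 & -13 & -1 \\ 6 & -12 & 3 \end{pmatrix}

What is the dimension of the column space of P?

Row reduce to echelon form.
R2 ← R2 − (1/2)·R1: [0, 3/2, -1]
R3 ← R3 + (1/2)·R1: [0, -31/2, -3]
R4 ← R4 + (3/2)·R1: [0, -39/2, -3]
R3 ← R3 + (31/3)·R2: [0, 0, -40/3]
R4 ← R4 + (13)·R2: [0, 0, -16]
R4 ← R4 − (6/5)·R3: [0, 0, 0]
Echelon form has 3 nonzero rows, so rank(P) = 3.
The column space has dimension equal to the rank: 3.

3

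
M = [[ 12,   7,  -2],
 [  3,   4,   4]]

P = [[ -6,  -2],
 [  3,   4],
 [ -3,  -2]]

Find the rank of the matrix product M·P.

2

First compute MP:
[[-45,   8],
 [-18,   2]]
Now row reduce the product.
R2 ← R2 − (2/5)·R1: [0, -6/5]
2 nonzero rows, so rank(MP) = 2.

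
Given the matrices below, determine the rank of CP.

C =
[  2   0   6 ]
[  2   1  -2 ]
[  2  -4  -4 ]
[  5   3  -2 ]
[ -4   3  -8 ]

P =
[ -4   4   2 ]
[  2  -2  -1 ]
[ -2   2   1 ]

First compute CP:
[[-20,  20,  10],
 [ -2,   2,   1],
 [ -8,   8,   4],
 [-10,  10,   5],
 [ 38, -38, -19]]
Now row reduce the product.
R2 ← R2 − (1/10)·R1: [0, 0, 0]
R3 ← R3 − (2/5)·R1: [0, 0, 0]
R4 ← R4 − (1/2)·R1: [0, 0, 0]
R5 ← R5 + (19/10)·R1: [0, 0, 0]
1 nonzero row, so rank(CP) = 1.

1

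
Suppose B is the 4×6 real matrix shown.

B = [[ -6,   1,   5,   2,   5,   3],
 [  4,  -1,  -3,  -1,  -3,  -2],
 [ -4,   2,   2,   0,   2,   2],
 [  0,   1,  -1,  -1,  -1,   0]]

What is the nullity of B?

Row reduce to echelon form.
R2 ← R2 + (2/3)·R1: [0, -1/3, 1/3, 1/3, 1/3, 0]
R3 ← R3 − (2/3)·R1: [0, 4/3, -4/3, -4/3, -4/3, 0]
R3 ← R3 + (4)·R2: [0, 0, 0, 0, 0, 0]
R4 ← R4 + (3)·R2: [0, 0, 0, 0, 0, 0]
2 nonzero rows, so rank(B) = 2.
B has 6 columns; by rank–nullity, nullity = 6 − 2 = 4.

4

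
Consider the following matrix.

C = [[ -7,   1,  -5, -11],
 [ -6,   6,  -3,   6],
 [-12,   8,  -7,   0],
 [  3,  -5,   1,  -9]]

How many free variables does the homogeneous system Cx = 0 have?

2

Row reduce to echelon form.
R2 ← R2 − (6/7)·R1: [0, 36/7, 9/7, 108/7]
R3 ← R3 − (12/7)·R1: [0, 44/7, 11/7, 132/7]
R4 ← R4 + (3/7)·R1: [0, -32/7, -8/7, -96/7]
R3 ← R3 − (11/9)·R2: [0, 0, 0, 0]
R4 ← R4 + (8/9)·R2: [0, 0, 0, 0]
2 nonzero rows, so rank(C) = 2.
C has 4 columns; by rank–nullity, nullity = 4 − 2 = 2.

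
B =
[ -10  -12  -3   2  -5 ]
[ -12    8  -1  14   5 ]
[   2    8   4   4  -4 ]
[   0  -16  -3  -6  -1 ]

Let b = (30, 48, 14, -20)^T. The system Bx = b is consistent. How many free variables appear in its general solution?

1

Row reduce the augmented matrix [B | b].
R2 ← R2 − (6/5)·R1: [0, 112/5, 13/5, 58/5, 11, 12]
R3 ← R3 + (1/5)·R1: [0, 28/5, 17/5, 22/5, -5, 20]
R3 ← R3 − (1/4)·R2: [0, 0, 11/4, 3/2, -31/4, 17]
R4 ← R4 + (5/7)·R2: [0, 0, -8/7, 16/7, 48/7, -80/7]
R4 ← R4 + (32/77)·R3: [0, 0, 0, 32/11, 40/11, -48/11]
The echelon form has 4 nonzero rows, and every pivot lies in the first 5 columns, so rank(B) = rank([B|b]) = 4.
The system is consistent.
Free variables = (unknowns) − (rank) = 5 − 4 = 1.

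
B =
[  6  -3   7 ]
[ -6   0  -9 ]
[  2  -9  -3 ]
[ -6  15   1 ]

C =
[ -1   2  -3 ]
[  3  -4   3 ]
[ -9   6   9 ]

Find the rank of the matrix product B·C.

2

First compute BC:
[[-78,  66,  36],
 [ 87, -66, -63],
 [ -2,  22, -60],
 [ 42, -66,  72]]
Now row reduce the product.
R2 ← R2 + (29/26)·R1: [0, 99/13, -297/13]
R3 ← R3 − (1/39)·R1: [0, 264/13, -792/13]
R4 ← R4 + (7/13)·R1: [0, -396/13, 1188/13]
R3 ← R3 − (8/3)·R2: [0, 0, 0]
R4 ← R4 + (4)·R2: [0, 0, 0]
2 nonzero rows, so rank(BC) = 2.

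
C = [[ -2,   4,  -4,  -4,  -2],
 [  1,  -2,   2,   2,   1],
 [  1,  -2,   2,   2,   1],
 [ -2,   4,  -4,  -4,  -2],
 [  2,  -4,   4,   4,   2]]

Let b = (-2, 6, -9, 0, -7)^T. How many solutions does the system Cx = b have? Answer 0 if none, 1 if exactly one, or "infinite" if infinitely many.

0

Row reduce the augmented matrix [C | b].
R2 ← R2 + (1/2)·R1: [0, 0, 0, 0, 0, 5]
R3 ← R3 + (1/2)·R1: [0, 0, 0, 0, 0, -10]
R4 ← R4 − R1: [0, 0, 0, 0, 0, 2]
R5 ← R5 + R1: [0, 0, 0, 0, 0, -9]
R3 ← R3 + (2)·R2: [0, 0, 0, 0, 0, 0]
R4 ← R4 − (2/5)·R2: [0, 0, 0, 0, 0, 0]
R5 ← R5 + (9/5)·R2: [0, 0, 0, 0, 0, 0]
The echelon form has 2 nonzero rows; the last pivot sits in the augmented column, so rank(C) = 1 but rank([C|b]) = 2.
Since the ranks differ, the system is inconsistent.
It has no solutions.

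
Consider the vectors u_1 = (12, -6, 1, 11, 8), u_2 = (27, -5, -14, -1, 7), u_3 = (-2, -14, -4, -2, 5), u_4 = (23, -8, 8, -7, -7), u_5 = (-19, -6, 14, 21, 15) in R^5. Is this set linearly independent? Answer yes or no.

yes

Form the matrix with these vectors as rows and row reduce.
R2 ← R2 − (9/4)·R1: [0, 17/2, -65/4, -103/4, -11]
R3 ← R3 + (1/6)·R1: [0, -15, -23/6, -1/6, 19/3]
R4 ← R4 − (23/12)·R1: [0, 7/2, 73/12, -337/12, -67/3]
R5 ← R5 + (19/12)·R1: [0, -31/2, 187/12, 461/12, 83/3]
R3 ← R3 + (30/17)·R2: [0, 0, -1658/51, -2326/51, -667/51]
R4 ← R4 − (7/17)·R2: [0, 0, 1303/102, -1783/102, -908/51]
R5 ← R5 + (31/17)·R2: [0, 0, -1433/102, -871/102, 388/51]
R4 ← R4 + (1303/3316)·R3: [0, 0, 0, -29348/829, -76079/3316]
R5 ← R5 − (1433/3316)·R3: [0, 0, 0, 9260/829, 43969/3316]
R5 ← R5 + (2315/7337)·R4: [0, 0, 0, 0, 44173/7337]
5 nonzero rows, so the 5 vectors span a space of dimension 5.
Since 5 = 5, the vectors are linearly independent.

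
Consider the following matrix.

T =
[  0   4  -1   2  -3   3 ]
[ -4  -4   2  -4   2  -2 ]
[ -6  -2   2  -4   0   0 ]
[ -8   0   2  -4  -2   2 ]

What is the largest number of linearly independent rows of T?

Row reduce to echelon form.
Swap R1 ↔ R2
R3 ← R3 − (3/2)·R1: [0, 4, -1, 2, -3, 3]
R4 ← R4 − (2)·R1: [0, 8, -2, 4, -6, 6]
R3 ← R3 − R2: [0, 0, 0, 0, 0, 0]
R4 ← R4 − (2)·R2: [0, 0, 0, 0, 0, 0]
Echelon form has 2 nonzero rows, so rank(T) = 2.
The rank gives the maximum number of linearly independent rows: 2.

2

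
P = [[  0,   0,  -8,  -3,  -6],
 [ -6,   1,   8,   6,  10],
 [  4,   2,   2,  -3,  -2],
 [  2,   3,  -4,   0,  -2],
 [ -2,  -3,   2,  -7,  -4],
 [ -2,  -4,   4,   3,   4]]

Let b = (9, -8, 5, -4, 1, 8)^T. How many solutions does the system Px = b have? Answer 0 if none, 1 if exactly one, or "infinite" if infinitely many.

0

Row reduce the augmented matrix [P | b].
Swap R1 ↔ R2
R3 ← R3 + (2/3)·R1: [0, 8/3, 22/3, 1, 14/3, -1/3]
R4 ← R4 + (1/3)·R1: [0, 10/3, -4/3, 2, 4/3, -20/3]
R5 ← R5 − (1/3)·R1: [0, -10/3, -2/3, -9, -22/3, 11/3]
R6 ← R6 − (1/3)·R1: [0, -13/3, 4/3, 1, 2/3, 32/3]
Swap R2 ↔ R3
R4 ← R4 − (5/4)·R2: [0, 0, -21/2, 3/4, -9/2, -25/4]
R5 ← R5 + (5/4)·R2: [0, 0, 17/2, -31/4, -3/2, 13/4]
R6 ← R6 + (13/8)·R2: [0, 0, 53/4, 21/8, 33/4, 81/8]
R4 ← R4 − (21/16)·R3: [0, 0, 0, 75/16, 27/8, -289/16]
R5 ← R5 + (17/16)·R3: [0, 0, 0, -175/16, -63/8, 205/16]
R6 ← R6 + (53/32)·R3: [0, 0, 0, -75/32, -27/16, 801/32]
R5 ← R5 + (7/3)·R4: [0, 0, 0, 0, 0, -88/3]
R6 ← R6 + (1/2)·R4: [0, 0, 0, 0, 0, 16]
R6 ← R6 + (6/11)·R5: [0, 0, 0, 0, 0, 0]
The echelon form has 5 nonzero rows; the last pivot sits in the augmented column, so rank(P) = 4 but rank([P|b]) = 5.
Since the ranks differ, the system is inconsistent.
It has no solutions.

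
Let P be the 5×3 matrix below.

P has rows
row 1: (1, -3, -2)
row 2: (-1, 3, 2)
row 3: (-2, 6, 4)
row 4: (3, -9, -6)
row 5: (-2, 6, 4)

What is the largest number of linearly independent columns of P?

Row reduce to echelon form.
R2 ← R2 + R1: [0, 0, 0]
R3 ← R3 + (2)·R1: [0, 0, 0]
R4 ← R4 − (3)·R1: [0, 0, 0]
R5 ← R5 + (2)·R1: [0, 0, 0]
Echelon form has 1 nonzero row, so rank(P) = 1.
The rank gives the maximum number of linearly independent columns: 1.

1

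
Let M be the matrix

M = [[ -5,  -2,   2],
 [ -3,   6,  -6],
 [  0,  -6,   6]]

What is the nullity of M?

1

Row reduce to echelon form.
R2 ← R2 − (3/5)·R1: [0, 36/5, -36/5]
R3 ← R3 + (5/6)·R2: [0, 0, 0]
2 nonzero rows, so rank(M) = 2.
M has 3 columns; by rank–nullity, nullity = 3 − 2 = 1.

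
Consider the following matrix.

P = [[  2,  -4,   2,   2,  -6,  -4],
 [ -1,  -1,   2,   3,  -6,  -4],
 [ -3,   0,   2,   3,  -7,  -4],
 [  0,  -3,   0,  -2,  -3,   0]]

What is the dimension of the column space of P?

3

Row reduce to echelon form.
R2 ← R2 + (1/2)·R1: [0, -3, 3, 4, -9, -6]
R3 ← R3 + (3/2)·R1: [0, -6, 5, 6, -16, -10]
R3 ← R3 − (2)·R2: [0, 0, -1, -2, 2, 2]
R4 ← R4 − R2: [0, 0, -3, -6, 6, 6]
R4 ← R4 − (3)·R3: [0, 0, 0, 0, 0, 0]
Echelon form has 3 nonzero rows, so rank(P) = 3.
The column space has dimension equal to the rank: 3.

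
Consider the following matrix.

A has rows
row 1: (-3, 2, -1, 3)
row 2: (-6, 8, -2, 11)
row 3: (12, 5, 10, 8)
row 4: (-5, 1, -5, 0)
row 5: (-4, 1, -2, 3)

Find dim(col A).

4

Row reduce to echelon form.
R2 ← R2 − (2)·R1: [0, 4, 0, 5]
R3 ← R3 + (4)·R1: [0, 13, 6, 20]
R4 ← R4 − (5/3)·R1: [0, -7/3, -10/3, -5]
R5 ← R5 − (4/3)·R1: [0, -5/3, -2/3, -1]
R3 ← R3 − (13/4)·R2: [0, 0, 6, 15/4]
R4 ← R4 + (7/12)·R2: [0, 0, -10/3, -25/12]
R5 ← R5 + (5/12)·R2: [0, 0, -2/3, 13/12]
R4 ← R4 + (5/9)·R3: [0, 0, 0, 0]
R5 ← R5 + (1/9)·R3: [0, 0, 0, 3/2]
Swap R4 ↔ R5
Echelon form has 4 nonzero rows, so rank(A) = 4.
The column space has dimension equal to the rank: 4.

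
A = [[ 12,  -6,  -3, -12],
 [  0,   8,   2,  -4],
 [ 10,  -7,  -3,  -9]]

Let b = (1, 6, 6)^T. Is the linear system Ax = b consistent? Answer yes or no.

Row reduce the augmented matrix [A | b].
R3 ← R3 − (5/6)·R1: [0, -2, -1/2, 1, 31/6]
R3 ← R3 + (1/4)·R2: [0, 0, 0, 0, 20/3]
The echelon form has 3 nonzero rows; the last pivot sits in the augmented column, so rank(A) = 2 but rank([A|b]) = 3.
Since the ranks differ, the system is inconsistent.

no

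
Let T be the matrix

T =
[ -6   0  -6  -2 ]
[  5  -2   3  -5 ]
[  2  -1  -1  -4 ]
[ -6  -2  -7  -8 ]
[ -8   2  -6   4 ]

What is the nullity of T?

1

Row reduce to echelon form.
R2 ← R2 + (5/6)·R1: [0, -2, -2, -20/3]
R3 ← R3 + (1/3)·R1: [0, -1, -3, -14/3]
R4 ← R4 − R1: [0, -2, -1, -6]
R5 ← R5 − (4/3)·R1: [0, 2, 2, 20/3]
R3 ← R3 − (1/2)·R2: [0, 0, -2, -4/3]
R4 ← R4 − R2: [0, 0, 1, 2/3]
R5 ← R5 + R2: [0, 0, 0, 0]
R4 ← R4 + (1/2)·R3: [0, 0, 0, 0]
3 nonzero rows, so rank(T) = 3.
T has 4 columns; by rank–nullity, nullity = 4 − 3 = 1.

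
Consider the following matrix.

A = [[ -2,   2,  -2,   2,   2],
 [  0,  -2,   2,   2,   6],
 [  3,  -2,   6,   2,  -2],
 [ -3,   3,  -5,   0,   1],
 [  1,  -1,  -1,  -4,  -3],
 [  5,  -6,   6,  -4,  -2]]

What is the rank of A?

Row reduce to echelon form.
R3 ← R3 + (3/2)·R1: [0, 1, 3, 5, 1]
R4 ← R4 − (3/2)·R1: [0, 0, -2, -3, -2]
R5 ← R5 + (1/2)·R1: [0, 0, -2, -3, -2]
R6 ← R6 + (5/2)·R1: [0, -1, 1, 1, 3]
R3 ← R3 + (1/2)·R2: [0, 0, 4, 6, 4]
R6 ← R6 − (1/2)·R2: [0, 0, 0, 0, 0]
R4 ← R4 + (1/2)·R3: [0, 0, 0, 0, 0]
R5 ← R5 + (1/2)·R3: [0, 0, 0, 0, 0]
Echelon form has 3 nonzero rows, so rank(A) = 3.

3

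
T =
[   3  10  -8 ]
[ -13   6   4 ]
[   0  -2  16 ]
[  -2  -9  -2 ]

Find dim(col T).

Row reduce to echelon form.
R2 ← R2 + (13/3)·R1: [0, 148/3, -92/3]
R4 ← R4 + (2/3)·R1: [0, -7/3, -22/3]
R3 ← R3 + (3/74)·R2: [0, 0, 546/37]
R4 ← R4 + (7/148)·R2: [0, 0, -325/37]
R4 ← R4 + (25/42)·R3: [0, 0, 0]
Echelon form has 3 nonzero rows, so rank(T) = 3.
The column space has dimension equal to the rank: 3.

3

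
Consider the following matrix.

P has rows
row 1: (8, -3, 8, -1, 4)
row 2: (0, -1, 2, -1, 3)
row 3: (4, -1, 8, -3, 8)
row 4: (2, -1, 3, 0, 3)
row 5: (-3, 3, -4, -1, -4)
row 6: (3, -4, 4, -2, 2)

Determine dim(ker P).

1

Row reduce to echelon form.
R3 ← R3 − (1/2)·R1: [0, 1/2, 4, -5/2, 6]
R4 ← R4 − (1/4)·R1: [0, -1/4, 1, 1/4, 2]
R5 ← R5 + (3/8)·R1: [0, 15/8, -1, -11/8, -5/2]
R6 ← R6 − (3/8)·R1: [0, -23/8, 1, -13/8, 1/2]
R3 ← R3 + (1/2)·R2: [0, 0, 5, -3, 15/2]
R4 ← R4 − (1/4)·R2: [0, 0, 1/2, 1/2, 5/4]
R5 ← R5 + (15/8)·R2: [0, 0, 11/4, -13/4, 25/8]
R6 ← R6 − (23/8)·R2: [0, 0, -19/4, 5/4, -65/8]
R4 ← R4 − (1/10)·R3: [0, 0, 0, 4/5, 1/2]
R5 ← R5 − (11/20)·R3: [0, 0, 0, -8/5, -1]
R6 ← R6 + (19/20)·R3: [0, 0, 0, -8/5, -1]
R5 ← R5 + (2)·R4: [0, 0, 0, 0, 0]
R6 ← R6 + (2)·R4: [0, 0, 0, 0, 0]
4 nonzero rows, so rank(P) = 4.
P has 5 columns; by rank–nullity, nullity = 5 − 4 = 1.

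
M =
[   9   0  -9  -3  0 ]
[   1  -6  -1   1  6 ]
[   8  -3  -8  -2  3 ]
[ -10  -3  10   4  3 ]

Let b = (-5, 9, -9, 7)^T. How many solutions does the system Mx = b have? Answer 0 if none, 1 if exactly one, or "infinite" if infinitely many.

0

Row reduce the augmented matrix [M | b].
R2 ← R2 − (1/9)·R1: [0, -6, 0, 4/3, 6, 86/9]
R3 ← R3 − (8/9)·R1: [0, -3, 0, 2/3, 3, -41/9]
R4 ← R4 + (10/9)·R1: [0, -3, 0, 2/3, 3, 13/9]
R3 ← R3 − (1/2)·R2: [0, 0, 0, 0, 0, -28/3]
R4 ← R4 − (1/2)·R2: [0, 0, 0, 0, 0, -10/3]
R4 ← R4 − (5/14)·R3: [0, 0, 0, 0, 0, 0]
The echelon form has 3 nonzero rows; the last pivot sits in the augmented column, so rank(M) = 2 but rank([M|b]) = 3.
Since the ranks differ, the system is inconsistent.
It has no solutions.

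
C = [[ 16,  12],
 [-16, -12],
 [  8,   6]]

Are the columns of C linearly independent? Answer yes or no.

Row reduce C to echelon form.
R2 ← R2 + R1: [0, 0]
R3 ← R3 − (1/2)·R1: [0, 0]
1 pivot among 2 columns.
Only 1 < 2 pivot columns, so the columns are linearly dependent.

no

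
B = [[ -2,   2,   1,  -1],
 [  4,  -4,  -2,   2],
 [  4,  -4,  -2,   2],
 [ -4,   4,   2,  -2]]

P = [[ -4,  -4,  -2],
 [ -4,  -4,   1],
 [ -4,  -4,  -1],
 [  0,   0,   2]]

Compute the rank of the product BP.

First compute BP:
[[ -4,  -4,   3],
 [  8,   8,  -6],
 [  8,   8,  -6],
 [ -8,  -8,   6]]
Now row reduce the product.
R2 ← R2 + (2)·R1: [0, 0, 0]
R3 ← R3 + (2)·R1: [0, 0, 0]
R4 ← R4 − (2)·R1: [0, 0, 0]
1 nonzero row, so rank(BP) = 1.

1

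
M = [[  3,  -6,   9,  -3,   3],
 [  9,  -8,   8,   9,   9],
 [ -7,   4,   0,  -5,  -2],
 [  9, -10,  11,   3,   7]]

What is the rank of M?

3

Row reduce to echelon form.
R2 ← R2 − (3)·R1: [0, 10, -19, 18, 0]
R3 ← R3 + (7/3)·R1: [0, -10, 21, -12, 5]
R4 ← R4 − (3)·R1: [0, 8, -16, 12, -2]
R3 ← R3 + R2: [0, 0, 2, 6, 5]
R4 ← R4 − (4/5)·R2: [0, 0, -4/5, -12/5, -2]
R4 ← R4 + (2/5)·R3: [0, 0, 0, 0, 0]
Echelon form has 3 nonzero rows, so rank(M) = 3.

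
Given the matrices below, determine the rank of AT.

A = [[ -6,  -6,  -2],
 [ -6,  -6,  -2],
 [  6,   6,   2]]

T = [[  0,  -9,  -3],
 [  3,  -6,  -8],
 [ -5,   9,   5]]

1

First compute AT:
[[ -8,  72,  56],
 [ -8,  72,  56],
 [  8, -72, -56]]
Now row reduce the product.
R2 ← R2 − R1: [0, 0, 0]
R3 ← R3 + R1: [0, 0, 0]
1 nonzero row, so rank(AT) = 1.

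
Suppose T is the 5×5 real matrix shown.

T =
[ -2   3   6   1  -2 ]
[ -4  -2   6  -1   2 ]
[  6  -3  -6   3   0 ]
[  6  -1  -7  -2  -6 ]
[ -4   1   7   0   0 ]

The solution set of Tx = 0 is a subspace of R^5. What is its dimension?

0

Row reduce to echelon form.
R2 ← R2 − (2)·R1: [0, -8, -6, -3, 6]
R3 ← R3 + (3)·R1: [0, 6, 12, 6, -6]
R4 ← R4 + (3)·R1: [0, 8, 11, 1, -12]
R5 ← R5 − (2)·R1: [0, -5, -5, -2, 4]
R3 ← R3 + (3/4)·R2: [0, 0, 15/2, 15/4, -3/2]
R4 ← R4 + R2: [0, 0, 5, -2, -6]
R5 ← R5 − (5/8)·R2: [0, 0, -5/4, -1/8, 1/4]
R4 ← R4 − (2/3)·R3: [0, 0, 0, -9/2, -5]
R5 ← R5 + (1/6)·R3: [0, 0, 0, 1/2, 0]
R5 ← R5 + (1/9)·R4: [0, 0, 0, 0, -5/9]
5 nonzero rows, so rank(T) = 5.
T has 5 columns; by rank–nullity, nullity = 5 − 5 = 0.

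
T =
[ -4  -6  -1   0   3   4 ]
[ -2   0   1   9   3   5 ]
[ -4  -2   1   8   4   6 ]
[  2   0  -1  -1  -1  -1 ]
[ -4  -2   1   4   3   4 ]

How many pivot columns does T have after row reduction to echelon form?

Row reduce to echelon form.
R2 ← R2 − (1/2)·R1: [0, 3, 3/2, 9, 3/2, 3]
R3 ← R3 − R1: [0, 4, 2, 8, 1, 2]
R4 ← R4 + (1/2)·R1: [0, -3, -3/2, -1, 1/2, 1]
R5 ← R5 − R1: [0, 4, 2, 4, 0, 0]
R3 ← R3 − (4/3)·R2: [0, 0, 0, -4, -1, -2]
R4 ← R4 + R2: [0, 0, 0, 8, 2, 4]
R5 ← R5 − (4/3)·R2: [0, 0, 0, -8, -2, -4]
R4 ← R4 + (2)·R3: [0, 0, 0, 0, 0, 0]
R5 ← R5 − (2)·R3: [0, 0, 0, 0, 0, 0]
Echelon form has 3 nonzero rows, so rank(T) = 3.
Each nonzero row contributes one pivot column: 3 pivot columns.

3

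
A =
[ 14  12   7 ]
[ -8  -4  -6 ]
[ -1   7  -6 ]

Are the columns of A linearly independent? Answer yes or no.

Row reduce A to echelon form.
R2 ← R2 + (4/7)·R1: [0, 20/7, -2]
R3 ← R3 + (1/14)·R1: [0, 55/7, -11/2]
R3 ← R3 − (11/4)·R2: [0, 0, 0]
2 pivots among 3 columns.
Only 2 < 3 pivot columns, so the columns are linearly dependent.

no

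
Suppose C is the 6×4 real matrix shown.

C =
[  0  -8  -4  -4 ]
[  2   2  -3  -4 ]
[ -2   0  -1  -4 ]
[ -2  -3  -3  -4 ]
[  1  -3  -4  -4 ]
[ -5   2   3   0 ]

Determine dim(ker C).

Row reduce to echelon form.
Swap R1 ↔ R2
R3 ← R3 + R1: [0, 2, -4, -8]
R4 ← R4 + R1: [0, -1, -6, -8]
R5 ← R5 − (1/2)·R1: [0, -4, -5/2, -2]
R6 ← R6 + (5/2)·R1: [0, 7, -9/2, -10]
R3 ← R3 + (1/4)·R2: [0, 0, -5, -9]
R4 ← R4 − (1/8)·R2: [0, 0, -11/2, -15/2]
R5 ← R5 − (1/2)·R2: [0, 0, -1/2, 0]
R6 ← R6 + (7/8)·R2: [0, 0, -8, -27/2]
R4 ← R4 − (11/10)·R3: [0, 0, 0, 12/5]
R5 ← R5 − (1/10)·R3: [0, 0, 0, 9/10]
R6 ← R6 − (8/5)·R3: [0, 0, 0, 9/10]
R5 ← R5 − (3/8)·R4: [0, 0, 0, 0]
R6 ← R6 − (3/8)·R4: [0, 0, 0, 0]
4 nonzero rows, so rank(C) = 4.
C has 4 columns; by rank–nullity, nullity = 4 − 4 = 0.

0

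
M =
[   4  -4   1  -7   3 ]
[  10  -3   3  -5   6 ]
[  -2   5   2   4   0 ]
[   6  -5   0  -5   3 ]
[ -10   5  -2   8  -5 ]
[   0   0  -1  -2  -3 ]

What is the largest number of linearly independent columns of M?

Row reduce to echelon form.
R2 ← R2 − (5/2)·R1: [0, 7, 1/2, 25/2, -3/2]
R3 ← R3 + (1/2)·R1: [0, 3, 5/2, 1/2, 3/2]
R4 ← R4 − (3/2)·R1: [0, 1, -3/2, 11/2, -3/2]
R5 ← R5 + (5/2)·R1: [0, -5, 1/2, -19/2, 5/2]
R3 ← R3 − (3/7)·R2: [0, 0, 16/7, -34/7, 15/7]
R4 ← R4 − (1/7)·R2: [0, 0, -11/7, 26/7, -9/7]
R5 ← R5 + (5/7)·R2: [0, 0, 6/7, -4/7, 10/7]
R4 ← R4 + (11/16)·R3: [0, 0, 0, 3/8, 3/16]
R5 ← R5 − (3/8)·R3: [0, 0, 0, 5/4, 5/8]
R6 ← R6 + (7/16)·R3: [0, 0, 0, -33/8, -33/16]
R5 ← R5 − (10/3)·R4: [0, 0, 0, 0, 0]
R6 ← R6 + (11)·R4: [0, 0, 0, 0, 0]
Echelon form has 4 nonzero rows, so rank(M) = 4.
The rank gives the maximum number of linearly independent columns: 4.

4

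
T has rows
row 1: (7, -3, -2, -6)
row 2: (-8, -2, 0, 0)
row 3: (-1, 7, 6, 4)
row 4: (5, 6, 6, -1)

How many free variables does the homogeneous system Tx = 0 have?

1

Row reduce to echelon form.
R2 ← R2 + (8/7)·R1: [0, -38/7, -16/7, -48/7]
R3 ← R3 + (1/7)·R1: [0, 46/7, 40/7, 22/7]
R4 ← R4 − (5/7)·R1: [0, 57/7, 52/7, 23/7]
R3 ← R3 + (23/19)·R2: [0, 0, 56/19, -98/19]
R4 ← R4 + (3/2)·R2: [0, 0, 4, -7]
R4 ← R4 − (19/14)·R3: [0, 0, 0, 0]
3 nonzero rows, so rank(T) = 3.
T has 4 columns; by rank–nullity, nullity = 4 − 3 = 1.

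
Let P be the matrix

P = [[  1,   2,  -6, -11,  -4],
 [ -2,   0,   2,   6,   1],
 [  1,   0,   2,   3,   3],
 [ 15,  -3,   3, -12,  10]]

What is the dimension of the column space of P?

Row reduce to echelon form.
R2 ← R2 + (2)·R1: [0, 4, -10, -16, -7]
R3 ← R3 − R1: [0, -2, 8, 14, 7]
R4 ← R4 − (15)·R1: [0, -33, 93, 153, 70]
R3 ← R3 + (1/2)·R2: [0, 0, 3, 6, 7/2]
R4 ← R4 + (33/4)·R2: [0, 0, 21/2, 21, 49/4]
R4 ← R4 − (7/2)·R3: [0, 0, 0, 0, 0]
Echelon form has 3 nonzero rows, so rank(P) = 3.
The column space has dimension equal to the rank: 3.

3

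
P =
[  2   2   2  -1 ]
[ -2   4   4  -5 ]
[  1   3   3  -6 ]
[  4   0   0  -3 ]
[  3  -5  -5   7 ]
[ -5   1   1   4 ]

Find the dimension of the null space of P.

1

Row reduce to echelon form.
R2 ← R2 + R1: [0, 6, 6, -6]
R3 ← R3 − (1/2)·R1: [0, 2, 2, -11/2]
R4 ← R4 − (2)·R1: [0, -4, -4, -1]
R5 ← R5 − (3/2)·R1: [0, -8, -8, 17/2]
R6 ← R6 + (5/2)·R1: [0, 6, 6, 3/2]
R3 ← R3 − (1/3)·R2: [0, 0, 0, -7/2]
R4 ← R4 + (2/3)·R2: [0, 0, 0, -5]
R5 ← R5 + (4/3)·R2: [0, 0, 0, 1/2]
R6 ← R6 − R2: [0, 0, 0, 15/2]
R4 ← R4 − (10/7)·R3: [0, 0, 0, 0]
R5 ← R5 + (1/7)·R3: [0, 0, 0, 0]
R6 ← R6 + (15/7)·R3: [0, 0, 0, 0]
3 nonzero rows, so rank(P) = 3.
P has 4 columns; by rank–nullity, nullity = 4 − 3 = 1.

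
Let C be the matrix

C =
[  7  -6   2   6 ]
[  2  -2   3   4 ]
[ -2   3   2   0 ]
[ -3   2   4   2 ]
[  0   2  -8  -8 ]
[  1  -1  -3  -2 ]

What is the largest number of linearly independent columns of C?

3

Row reduce to echelon form.
R2 ← R2 − (2/7)·R1: [0, -2/7, 17/7, 16/7]
R3 ← R3 + (2/7)·R1: [0, 9/7, 18/7, 12/7]
R4 ← R4 + (3/7)·R1: [0, -4/7, 34/7, 32/7]
R6 ← R6 − (1/7)·R1: [0, -1/7, -23/7, -20/7]
R3 ← R3 + (9/2)·R2: [0, 0, 27/2, 12]
R4 ← R4 − (2)·R2: [0, 0, 0, 0]
R5 ← R5 + (7)·R2: [0, 0, 9, 8]
R6 ← R6 − (1/2)·R2: [0, 0, -9/2, -4]
R5 ← R5 − (2/3)·R3: [0, 0, 0, 0]
R6 ← R6 + (1/3)·R3: [0, 0, 0, 0]
Echelon form has 3 nonzero rows, so rank(C) = 3.
The rank gives the maximum number of linearly independent columns: 3.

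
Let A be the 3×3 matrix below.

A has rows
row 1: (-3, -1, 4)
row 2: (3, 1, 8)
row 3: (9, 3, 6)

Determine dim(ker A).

Row reduce to echelon form.
R2 ← R2 + R1: [0, 0, 12]
R3 ← R3 + (3)·R1: [0, 0, 18]
R3 ← R3 − (3/2)·R2: [0, 0, 0]
2 nonzero rows, so rank(A) = 2.
A has 3 columns; by rank–nullity, nullity = 3 − 2 = 1.

1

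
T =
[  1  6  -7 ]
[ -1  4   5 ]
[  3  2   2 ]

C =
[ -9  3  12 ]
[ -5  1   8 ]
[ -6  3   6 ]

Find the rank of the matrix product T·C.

First compute TC:
[[  3, -12,  18],
 [-41,  16,  50],
 [-49,  17,  64]]
Now row reduce the product.
R2 ← R2 + (41/3)·R1: [0, -148, 296]
R3 ← R3 + (49/3)·R1: [0, -179, 358]
R3 ← R3 − (179/148)·R2: [0, 0, 0]
2 nonzero rows, so rank(TC) = 2.

2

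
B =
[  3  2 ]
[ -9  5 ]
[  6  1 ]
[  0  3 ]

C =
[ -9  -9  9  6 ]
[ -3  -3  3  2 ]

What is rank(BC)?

1

First compute BC:
[[-33, -33,  33,  22],
 [ 66,  66, -66, -44],
 [-57, -57,  57,  38],
 [ -9,  -9,   9,   6]]
Now row reduce the product.
R2 ← R2 + (2)·R1: [0, 0, 0, 0]
R3 ← R3 − (19/11)·R1: [0, 0, 0, 0]
R4 ← R4 − (3/11)·R1: [0, 0, 0, 0]
1 nonzero row, so rank(BC) = 1.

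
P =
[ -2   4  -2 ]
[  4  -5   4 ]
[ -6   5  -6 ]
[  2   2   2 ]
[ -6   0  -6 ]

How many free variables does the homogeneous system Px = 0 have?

1

Row reduce to echelon form.
R2 ← R2 + (2)·R1: [0, 3, 0]
R3 ← R3 − (3)·R1: [0, -7, 0]
R4 ← R4 + R1: [0, 6, 0]
R5 ← R5 − (3)·R1: [0, -12, 0]
R3 ← R3 + (7/3)·R2: [0, 0, 0]
R4 ← R4 − (2)·R2: [0, 0, 0]
R5 ← R5 + (4)·R2: [0, 0, 0]
2 nonzero rows, so rank(P) = 2.
P has 3 columns; by rank–nullity, nullity = 3 − 2 = 1.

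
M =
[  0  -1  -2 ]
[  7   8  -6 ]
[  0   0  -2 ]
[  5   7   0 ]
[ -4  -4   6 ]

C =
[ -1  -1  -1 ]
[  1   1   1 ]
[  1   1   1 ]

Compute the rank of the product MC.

First compute MC:
[[ -3,  -3,  -3],
 [ -5,  -5,  -5],
 [ -2,  -2,  -2],
 [  2,   2,   2],
 [  6,   6,   6]]
Now row reduce the product.
R2 ← R2 − (5/3)·R1: [0, 0, 0]
R3 ← R3 − (2/3)·R1: [0, 0, 0]
R4 ← R4 + (2/3)·R1: [0, 0, 0]
R5 ← R5 + (2)·R1: [0, 0, 0]
1 nonzero row, so rank(MC) = 1.

1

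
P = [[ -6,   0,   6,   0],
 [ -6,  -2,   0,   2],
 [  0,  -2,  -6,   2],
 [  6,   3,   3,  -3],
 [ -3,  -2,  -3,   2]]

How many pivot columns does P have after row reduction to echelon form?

Row reduce to echelon form.
R2 ← R2 − R1: [0, -2, -6, 2]
R4 ← R4 + R1: [0, 3, 9, -3]
R5 ← R5 − (1/2)·R1: [0, -2, -6, 2]
R3 ← R3 − R2: [0, 0, 0, 0]
R4 ← R4 + (3/2)·R2: [0, 0, 0, 0]
R5 ← R5 − R2: [0, 0, 0, 0]
Echelon form has 2 nonzero rows, so rank(P) = 2.
Each nonzero row contributes one pivot column: 2 pivot columns.

2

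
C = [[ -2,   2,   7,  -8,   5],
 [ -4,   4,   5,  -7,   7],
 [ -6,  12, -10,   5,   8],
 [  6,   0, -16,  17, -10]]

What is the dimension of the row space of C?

Row reduce to echelon form.
R2 ← R2 − (2)·R1: [0, 0, -9, 9, -3]
R3 ← R3 − (3)·R1: [0, 6, -31, 29, -7]
R4 ← R4 + (3)·R1: [0, 6, 5, -7, 5]
Swap R2 ↔ R3
R4 ← R4 − R2: [0, 0, 36, -36, 12]
R4 ← R4 + (4)·R3: [0, 0, 0, 0, 0]
Echelon form has 3 nonzero rows, so rank(C) = 3.
The row space has dimension equal to the rank: 3.

3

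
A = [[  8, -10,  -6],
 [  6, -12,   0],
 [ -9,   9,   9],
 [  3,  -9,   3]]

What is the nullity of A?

1

Row reduce to echelon form.
R2 ← R2 − (3/4)·R1: [0, -9/2, 9/2]
R3 ← R3 + (9/8)·R1: [0, -9/4, 9/4]
R4 ← R4 − (3/8)·R1: [0, -21/4, 21/4]
R3 ← R3 − (1/2)·R2: [0, 0, 0]
R4 ← R4 − (7/6)·R2: [0, 0, 0]
2 nonzero rows, so rank(A) = 2.
A has 3 columns; by rank–nullity, nullity = 3 − 2 = 1.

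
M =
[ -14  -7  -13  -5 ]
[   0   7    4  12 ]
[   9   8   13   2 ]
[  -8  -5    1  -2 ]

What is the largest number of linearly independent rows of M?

4

Row reduce to echelon form.
R3 ← R3 + (9/14)·R1: [0, 7/2, 65/14, -17/14]
R4 ← R4 − (4/7)·R1: [0, -1, 59/7, 6/7]
R3 ← R3 − (1/2)·R2: [0, 0, 37/14, -101/14]
R4 ← R4 + (1/7)·R2: [0, 0, 9, 18/7]
R4 ← R4 − (126/37)·R3: [0, 0, 0, 7029/259]
Echelon form has 4 nonzero rows, so rank(M) = 4.
The rank gives the maximum number of linearly independent rows: 4.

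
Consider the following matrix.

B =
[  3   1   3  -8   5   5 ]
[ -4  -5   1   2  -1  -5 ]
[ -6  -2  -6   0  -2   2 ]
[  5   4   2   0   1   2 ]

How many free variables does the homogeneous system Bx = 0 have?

Row reduce to echelon form.
R2 ← R2 + (4/3)·R1: [0, -11/3, 5, -26/3, 17/3, 5/3]
R3 ← R3 + (2)·R1: [0, 0, 0, -16, 8, 12]
R4 ← R4 − (5/3)·R1: [0, 7/3, -3, 40/3, -22/3, -19/3]
R4 ← R4 + (7/11)·R2: [0, 0, 2/11, 86/11, -41/11, -58/11]
Swap R3 ↔ R4
4 nonzero rows, so rank(B) = 4.
B has 6 columns; by rank–nullity, nullity = 6 − 4 = 2.

2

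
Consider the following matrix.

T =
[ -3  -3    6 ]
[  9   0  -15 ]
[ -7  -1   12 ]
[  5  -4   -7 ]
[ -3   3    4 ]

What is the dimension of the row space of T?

Row reduce to echelon form.
R2 ← R2 + (3)·R1: [0, -9, 3]
R3 ← R3 − (7/3)·R1: [0, 6, -2]
R4 ← R4 + (5/3)·R1: [0, -9, 3]
R5 ← R5 − R1: [0, 6, -2]
R3 ← R3 + (2/3)·R2: [0, 0, 0]
R4 ← R4 − R2: [0, 0, 0]
R5 ← R5 + (2/3)·R2: [0, 0, 0]
Echelon form has 2 nonzero rows, so rank(T) = 2.
The row space has dimension equal to the rank: 2.

2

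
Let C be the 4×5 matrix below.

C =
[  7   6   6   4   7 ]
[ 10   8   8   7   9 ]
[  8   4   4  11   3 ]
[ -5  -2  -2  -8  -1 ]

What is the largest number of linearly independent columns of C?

2

Row reduce to echelon form.
R2 ← R2 − (10/7)·R1: [0, -4/7, -4/7, 9/7, -1]
R3 ← R3 − (8/7)·R1: [0, -20/7, -20/7, 45/7, -5]
R4 ← R4 + (5/7)·R1: [0, 16/7, 16/7, -36/7, 4]
R3 ← R3 − (5)·R2: [0, 0, 0, 0, 0]
R4 ← R4 + (4)·R2: [0, 0, 0, 0, 0]
Echelon form has 2 nonzero rows, so rank(C) = 2.
The rank gives the maximum number of linearly independent columns: 2.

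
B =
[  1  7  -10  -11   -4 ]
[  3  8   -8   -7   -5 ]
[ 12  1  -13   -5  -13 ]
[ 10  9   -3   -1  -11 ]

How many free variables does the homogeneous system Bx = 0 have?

Row reduce to echelon form.
R2 ← R2 − (3)·R1: [0, -13, 22, 26, 7]
R3 ← R3 − (12)·R1: [0, -83, 107, 127, 35]
R4 ← R4 − (10)·R1: [0, -61, 97, 109, 29]
R3 ← R3 − (83/13)·R2: [0, 0, -435/13, -39, -126/13]
R4 ← R4 − (61/13)·R2: [0, 0, -81/13, -13, -50/13]
R4 ← R4 − (27/145)·R3: [0, 0, 0, -832/145, -296/145]
4 nonzero rows, so rank(B) = 4.
B has 5 columns; by rank–nullity, nullity = 5 − 4 = 1.

1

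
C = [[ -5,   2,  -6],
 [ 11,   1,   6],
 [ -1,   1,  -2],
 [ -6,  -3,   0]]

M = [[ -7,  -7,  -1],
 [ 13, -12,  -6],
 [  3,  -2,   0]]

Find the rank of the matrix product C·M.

2

First compute CM:
[[ 43,  23,  -7],
 [-46, -101, -17],
 [ 14,  -1,  -5],
 [  3,  78,  24]]
Now row reduce the product.
R2 ← R2 + (46/43)·R1: [0, -3285/43, -1053/43]
R3 ← R3 − (14/43)·R1: [0, -365/43, -117/43]
R4 ← R4 − (3/43)·R1: [0, 3285/43, 1053/43]
R3 ← R3 − (1/9)·R2: [0, 0, 0]
R4 ← R4 + R2: [0, 0, 0]
2 nonzero rows, so rank(CM) = 2.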